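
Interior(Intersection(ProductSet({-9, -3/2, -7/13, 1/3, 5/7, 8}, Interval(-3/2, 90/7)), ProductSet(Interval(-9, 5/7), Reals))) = EmptySet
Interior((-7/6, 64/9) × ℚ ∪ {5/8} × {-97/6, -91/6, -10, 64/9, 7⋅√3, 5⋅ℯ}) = ∅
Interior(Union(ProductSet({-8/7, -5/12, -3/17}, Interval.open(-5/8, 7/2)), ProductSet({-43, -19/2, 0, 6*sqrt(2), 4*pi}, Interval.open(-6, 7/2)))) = EmptySet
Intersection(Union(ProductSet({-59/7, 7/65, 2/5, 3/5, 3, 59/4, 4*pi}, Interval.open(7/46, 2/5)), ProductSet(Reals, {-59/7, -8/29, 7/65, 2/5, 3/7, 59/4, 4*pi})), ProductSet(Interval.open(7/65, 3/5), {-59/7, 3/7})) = ProductSet(Interval.open(7/65, 3/5), {-59/7, 3/7})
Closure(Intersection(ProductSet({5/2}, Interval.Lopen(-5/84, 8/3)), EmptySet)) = EmptySet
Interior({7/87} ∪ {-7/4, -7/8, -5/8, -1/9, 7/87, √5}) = ∅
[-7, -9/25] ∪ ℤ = ℤ ∪ [-7, -9/25]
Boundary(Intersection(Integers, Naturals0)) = Naturals0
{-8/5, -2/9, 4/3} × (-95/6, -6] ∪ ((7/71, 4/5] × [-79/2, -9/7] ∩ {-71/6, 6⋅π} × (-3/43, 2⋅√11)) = {-8/5, -2/9, 4/3} × (-95/6, -6]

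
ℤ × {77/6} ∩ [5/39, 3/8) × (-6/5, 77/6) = ∅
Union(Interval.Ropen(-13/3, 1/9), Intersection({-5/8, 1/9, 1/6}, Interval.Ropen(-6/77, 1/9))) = Interval.Ropen(-13/3, 1/9)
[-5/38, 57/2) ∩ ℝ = [-5/38, 57/2)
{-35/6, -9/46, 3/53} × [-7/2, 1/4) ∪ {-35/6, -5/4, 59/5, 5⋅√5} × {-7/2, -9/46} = ({-35/6, -9/46, 3/53} × [-7/2, 1/4)) ∪ ({-35/6, -5/4, 59/5, 5⋅√5} × {-7/2, -9/46})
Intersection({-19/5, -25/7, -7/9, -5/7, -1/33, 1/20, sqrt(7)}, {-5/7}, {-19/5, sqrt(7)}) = EmptySet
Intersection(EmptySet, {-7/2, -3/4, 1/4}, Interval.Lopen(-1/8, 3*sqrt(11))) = EmptySet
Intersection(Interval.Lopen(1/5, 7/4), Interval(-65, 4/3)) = Interval.Lopen(1/5, 4/3)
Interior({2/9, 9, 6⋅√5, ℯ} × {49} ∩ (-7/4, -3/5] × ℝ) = ∅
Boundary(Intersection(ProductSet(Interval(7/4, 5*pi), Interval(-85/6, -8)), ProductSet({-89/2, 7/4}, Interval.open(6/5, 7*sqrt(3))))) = EmptySet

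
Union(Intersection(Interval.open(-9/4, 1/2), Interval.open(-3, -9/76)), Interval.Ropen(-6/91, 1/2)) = Union(Interval.open(-9/4, -9/76), Interval.Ropen(-6/91, 1/2))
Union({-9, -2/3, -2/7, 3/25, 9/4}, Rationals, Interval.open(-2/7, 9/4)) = Union(Interval(-2/7, 9/4), Rationals)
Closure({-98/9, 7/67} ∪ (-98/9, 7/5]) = [-98/9, 7/5]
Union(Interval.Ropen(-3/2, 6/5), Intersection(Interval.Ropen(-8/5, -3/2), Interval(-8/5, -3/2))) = Interval.Ropen(-8/5, 6/5)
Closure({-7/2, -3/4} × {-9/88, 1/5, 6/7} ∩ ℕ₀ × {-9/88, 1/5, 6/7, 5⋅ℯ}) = ∅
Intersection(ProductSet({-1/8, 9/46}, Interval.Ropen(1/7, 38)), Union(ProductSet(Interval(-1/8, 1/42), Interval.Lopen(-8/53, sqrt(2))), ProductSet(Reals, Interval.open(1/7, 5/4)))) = Union(ProductSet({-1/8}, Interval(1/7, sqrt(2))), ProductSet({-1/8, 9/46}, Interval.open(1/7, 5/4)))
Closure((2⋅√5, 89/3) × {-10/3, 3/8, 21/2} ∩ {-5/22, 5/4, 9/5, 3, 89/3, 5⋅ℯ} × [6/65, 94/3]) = {5⋅ℯ} × {3/8, 21/2}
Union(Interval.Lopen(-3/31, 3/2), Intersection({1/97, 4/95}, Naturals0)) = Interval.Lopen(-3/31, 3/2)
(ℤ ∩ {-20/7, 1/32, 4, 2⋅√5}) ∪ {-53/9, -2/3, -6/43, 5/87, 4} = {-53/9, -2/3, -6/43, 5/87, 4}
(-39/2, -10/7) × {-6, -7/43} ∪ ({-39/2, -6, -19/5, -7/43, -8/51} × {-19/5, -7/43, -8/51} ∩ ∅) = (-39/2, -10/7) × {-6, -7/43}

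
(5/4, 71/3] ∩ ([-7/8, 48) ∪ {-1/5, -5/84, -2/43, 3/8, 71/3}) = (5/4, 71/3]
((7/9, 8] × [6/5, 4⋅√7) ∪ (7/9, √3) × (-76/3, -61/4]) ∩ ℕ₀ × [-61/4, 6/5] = ({1} × {-61/4}) ∪ ({1, 2, …, 8} × {6/5})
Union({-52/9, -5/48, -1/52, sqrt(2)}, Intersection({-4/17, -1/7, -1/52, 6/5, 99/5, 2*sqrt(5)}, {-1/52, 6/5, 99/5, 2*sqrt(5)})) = {-52/9, -5/48, -1/52, 6/5, 99/5, sqrt(2), 2*sqrt(5)}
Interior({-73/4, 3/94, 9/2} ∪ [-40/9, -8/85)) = (-40/9, -8/85)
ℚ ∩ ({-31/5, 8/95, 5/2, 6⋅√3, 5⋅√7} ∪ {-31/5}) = {-31/5, 8/95, 5/2}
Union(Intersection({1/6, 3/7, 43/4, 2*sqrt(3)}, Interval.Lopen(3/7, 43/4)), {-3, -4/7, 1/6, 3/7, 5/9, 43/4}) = {-3, -4/7, 1/6, 3/7, 5/9, 43/4, 2*sqrt(3)}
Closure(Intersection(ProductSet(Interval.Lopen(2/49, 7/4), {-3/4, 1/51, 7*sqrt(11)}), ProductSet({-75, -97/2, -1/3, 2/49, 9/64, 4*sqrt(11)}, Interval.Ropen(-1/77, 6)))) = ProductSet({9/64}, {1/51})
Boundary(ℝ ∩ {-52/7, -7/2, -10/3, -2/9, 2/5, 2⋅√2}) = {-52/7, -7/2, -10/3, -2/9, 2/5, 2⋅√2}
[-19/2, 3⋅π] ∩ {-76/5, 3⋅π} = {3⋅π}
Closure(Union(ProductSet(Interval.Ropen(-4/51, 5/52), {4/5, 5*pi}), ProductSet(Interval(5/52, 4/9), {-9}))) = Union(ProductSet(Interval(-4/51, 5/52), {4/5, 5*pi}), ProductSet(Interval(5/52, 4/9), {-9}))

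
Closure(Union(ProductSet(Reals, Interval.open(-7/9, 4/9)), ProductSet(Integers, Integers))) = Union(ProductSet(Integers, Integers), ProductSet(Reals, Interval(-7/9, 4/9)))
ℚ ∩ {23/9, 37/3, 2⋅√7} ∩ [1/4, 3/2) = ∅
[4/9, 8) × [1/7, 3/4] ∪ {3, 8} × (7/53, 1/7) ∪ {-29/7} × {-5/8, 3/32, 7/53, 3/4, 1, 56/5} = ({3, 8} × (7/53, 1/7)) ∪ ({-29/7} × {-5/8, 3/32, 7/53, 3/4, 1, 56/5}) ∪ ([4/9, 8) × [1/7, 3/4])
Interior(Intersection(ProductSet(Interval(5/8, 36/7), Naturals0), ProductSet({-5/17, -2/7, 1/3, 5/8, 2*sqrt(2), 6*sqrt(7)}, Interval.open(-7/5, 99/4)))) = EmptySet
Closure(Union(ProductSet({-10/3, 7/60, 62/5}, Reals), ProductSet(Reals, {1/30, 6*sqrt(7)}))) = Union(ProductSet({-10/3, 7/60, 62/5}, Reals), ProductSet(Reals, {1/30, 6*sqrt(7)}))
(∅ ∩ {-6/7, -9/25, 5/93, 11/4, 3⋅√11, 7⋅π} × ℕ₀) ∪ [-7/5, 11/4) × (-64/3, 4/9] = [-7/5, 11/4) × (-64/3, 4/9]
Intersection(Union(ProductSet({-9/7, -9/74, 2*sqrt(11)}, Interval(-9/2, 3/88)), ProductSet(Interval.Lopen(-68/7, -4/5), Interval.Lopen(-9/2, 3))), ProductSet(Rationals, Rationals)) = Union(ProductSet({-9/7, -9/74}, Intersection(Interval(-9/2, 3/88), Rationals)), ProductSet(Intersection(Interval.Lopen(-68/7, -4/5), Rationals), Intersection(Interval.Lopen(-9/2, 3), Rationals)))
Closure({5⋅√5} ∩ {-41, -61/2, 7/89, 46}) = ∅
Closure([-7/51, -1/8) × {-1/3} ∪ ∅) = [-7/51, -1/8] × {-1/3}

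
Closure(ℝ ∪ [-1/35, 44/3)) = (-∞, ∞)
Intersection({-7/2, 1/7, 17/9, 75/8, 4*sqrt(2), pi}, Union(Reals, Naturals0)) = {-7/2, 1/7, 17/9, 75/8, 4*sqrt(2), pi}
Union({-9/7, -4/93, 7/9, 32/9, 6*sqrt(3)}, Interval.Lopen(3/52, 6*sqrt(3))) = Union({-9/7, -4/93}, Interval.Lopen(3/52, 6*sqrt(3)))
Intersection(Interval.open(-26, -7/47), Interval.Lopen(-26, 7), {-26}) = EmptySet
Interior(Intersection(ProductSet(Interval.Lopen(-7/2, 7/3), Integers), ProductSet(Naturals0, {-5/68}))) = EmptySet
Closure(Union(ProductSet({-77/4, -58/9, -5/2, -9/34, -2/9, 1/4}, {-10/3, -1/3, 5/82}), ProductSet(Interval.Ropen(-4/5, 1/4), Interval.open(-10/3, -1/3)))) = Union(ProductSet({-4/5, 1/4}, Interval(-10/3, -1/3)), ProductSet({-77/4, -58/9, -5/2, -9/34, -2/9, 1/4}, {-10/3, -1/3, 5/82}), ProductSet(Interval(-4/5, 1/4), {-10/3, -1/3}), ProductSet(Interval.Ropen(-4/5, 1/4), Interval.open(-10/3, -1/3)))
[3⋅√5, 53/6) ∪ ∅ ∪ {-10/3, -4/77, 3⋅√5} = {-10/3, -4/77} ∪ [3⋅√5, 53/6)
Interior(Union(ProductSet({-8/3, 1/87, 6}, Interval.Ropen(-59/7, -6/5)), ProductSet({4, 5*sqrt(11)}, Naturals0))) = EmptySet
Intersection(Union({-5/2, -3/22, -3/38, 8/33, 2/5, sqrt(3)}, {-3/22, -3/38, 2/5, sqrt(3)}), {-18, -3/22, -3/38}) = {-3/22, -3/38}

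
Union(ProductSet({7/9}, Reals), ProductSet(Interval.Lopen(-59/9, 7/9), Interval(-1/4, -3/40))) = Union(ProductSet({7/9}, Reals), ProductSet(Interval.Lopen(-59/9, 7/9), Interval(-1/4, -3/40)))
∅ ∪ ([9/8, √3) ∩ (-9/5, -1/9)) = ∅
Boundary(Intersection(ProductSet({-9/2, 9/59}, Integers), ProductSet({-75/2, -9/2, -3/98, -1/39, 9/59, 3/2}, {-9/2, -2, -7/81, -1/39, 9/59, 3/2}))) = ProductSet({-9/2, 9/59}, {-2})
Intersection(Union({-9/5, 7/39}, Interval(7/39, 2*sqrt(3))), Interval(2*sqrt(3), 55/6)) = {2*sqrt(3)}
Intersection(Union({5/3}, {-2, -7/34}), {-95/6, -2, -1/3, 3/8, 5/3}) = {-2, 5/3}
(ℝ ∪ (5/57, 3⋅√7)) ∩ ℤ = ℤ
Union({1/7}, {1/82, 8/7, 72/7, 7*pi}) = {1/82, 1/7, 8/7, 72/7, 7*pi}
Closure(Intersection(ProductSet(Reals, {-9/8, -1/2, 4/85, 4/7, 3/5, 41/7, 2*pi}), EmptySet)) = EmptySet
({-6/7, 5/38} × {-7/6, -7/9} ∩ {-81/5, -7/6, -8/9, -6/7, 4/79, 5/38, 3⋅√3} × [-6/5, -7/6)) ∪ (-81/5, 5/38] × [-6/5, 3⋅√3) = (-81/5, 5/38] × [-6/5, 3⋅√3)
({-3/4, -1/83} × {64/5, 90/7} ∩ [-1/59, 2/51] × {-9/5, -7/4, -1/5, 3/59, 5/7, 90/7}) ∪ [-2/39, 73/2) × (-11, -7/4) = ({-1/83} × {90/7}) ∪ ([-2/39, 73/2) × (-11, -7/4))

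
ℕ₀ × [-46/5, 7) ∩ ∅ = ∅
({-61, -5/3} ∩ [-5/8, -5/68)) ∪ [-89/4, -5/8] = [-89/4, -5/8]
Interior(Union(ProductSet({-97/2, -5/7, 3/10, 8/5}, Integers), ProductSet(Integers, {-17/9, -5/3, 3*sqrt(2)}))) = EmptySet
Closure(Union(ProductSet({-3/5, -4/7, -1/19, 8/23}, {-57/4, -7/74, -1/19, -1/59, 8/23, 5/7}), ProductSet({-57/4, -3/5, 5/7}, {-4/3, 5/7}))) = Union(ProductSet({-57/4, -3/5, 5/7}, {-4/3, 5/7}), ProductSet({-3/5, -4/7, -1/19, 8/23}, {-57/4, -7/74, -1/19, -1/59, 8/23, 5/7}))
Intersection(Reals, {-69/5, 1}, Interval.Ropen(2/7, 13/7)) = {1}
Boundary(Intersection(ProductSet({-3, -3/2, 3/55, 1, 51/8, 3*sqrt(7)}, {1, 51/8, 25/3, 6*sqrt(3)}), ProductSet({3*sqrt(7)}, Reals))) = ProductSet({3*sqrt(7)}, {1, 51/8, 25/3, 6*sqrt(3)})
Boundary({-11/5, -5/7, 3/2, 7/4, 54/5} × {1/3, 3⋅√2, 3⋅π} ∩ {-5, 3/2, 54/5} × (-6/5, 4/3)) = {3/2, 54/5} × {1/3}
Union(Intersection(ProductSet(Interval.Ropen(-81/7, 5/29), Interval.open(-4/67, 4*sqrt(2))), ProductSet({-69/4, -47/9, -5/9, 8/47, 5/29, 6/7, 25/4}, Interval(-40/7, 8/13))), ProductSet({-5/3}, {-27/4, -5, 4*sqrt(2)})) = Union(ProductSet({-5/3}, {-27/4, -5, 4*sqrt(2)}), ProductSet({-47/9, -5/9, 8/47}, Interval.Lopen(-4/67, 8/13)))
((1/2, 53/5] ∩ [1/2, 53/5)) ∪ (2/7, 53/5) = (2/7, 53/5)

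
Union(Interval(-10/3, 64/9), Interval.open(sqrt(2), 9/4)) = Interval(-10/3, 64/9)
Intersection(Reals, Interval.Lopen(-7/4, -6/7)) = Interval.Lopen(-7/4, -6/7)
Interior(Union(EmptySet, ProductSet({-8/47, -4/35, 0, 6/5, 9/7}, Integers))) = EmptySet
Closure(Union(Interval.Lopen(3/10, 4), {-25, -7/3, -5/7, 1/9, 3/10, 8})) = Union({-25, -7/3, -5/7, 1/9, 8}, Interval(3/10, 4))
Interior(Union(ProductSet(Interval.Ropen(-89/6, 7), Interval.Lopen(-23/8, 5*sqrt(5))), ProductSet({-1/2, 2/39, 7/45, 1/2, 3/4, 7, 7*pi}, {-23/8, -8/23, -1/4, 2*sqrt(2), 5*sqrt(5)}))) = ProductSet(Interval.open(-89/6, 7), Interval.open(-23/8, 5*sqrt(5)))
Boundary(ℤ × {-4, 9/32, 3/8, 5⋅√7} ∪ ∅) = ℤ × {-4, 9/32, 3/8, 5⋅√7}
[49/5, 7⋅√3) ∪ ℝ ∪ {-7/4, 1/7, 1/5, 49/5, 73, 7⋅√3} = (-∞, ∞)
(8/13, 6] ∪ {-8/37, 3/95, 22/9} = {-8/37, 3/95} ∪ (8/13, 6]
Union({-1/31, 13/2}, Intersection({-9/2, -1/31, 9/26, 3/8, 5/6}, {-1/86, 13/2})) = {-1/31, 13/2}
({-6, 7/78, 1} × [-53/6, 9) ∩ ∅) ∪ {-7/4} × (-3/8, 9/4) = {-7/4} × (-3/8, 9/4)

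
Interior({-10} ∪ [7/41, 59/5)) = (7/41, 59/5)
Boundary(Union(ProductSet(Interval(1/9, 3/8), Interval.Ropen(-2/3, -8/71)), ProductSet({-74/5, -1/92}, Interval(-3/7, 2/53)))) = Union(ProductSet({-74/5, -1/92}, Interval(-3/7, 2/53)), ProductSet({1/9, 3/8}, Interval(-2/3, -8/71)), ProductSet(Interval(1/9, 3/8), {-2/3, -8/71}))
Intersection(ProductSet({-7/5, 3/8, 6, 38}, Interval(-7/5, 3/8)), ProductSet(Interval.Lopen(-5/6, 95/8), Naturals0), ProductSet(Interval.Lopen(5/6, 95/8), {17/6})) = EmptySet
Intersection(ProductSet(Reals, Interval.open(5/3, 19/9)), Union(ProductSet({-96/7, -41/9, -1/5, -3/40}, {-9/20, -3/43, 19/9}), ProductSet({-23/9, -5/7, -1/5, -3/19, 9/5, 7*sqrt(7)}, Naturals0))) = ProductSet({-23/9, -5/7, -1/5, -3/19, 9/5, 7*sqrt(7)}, Range(2, 3, 1))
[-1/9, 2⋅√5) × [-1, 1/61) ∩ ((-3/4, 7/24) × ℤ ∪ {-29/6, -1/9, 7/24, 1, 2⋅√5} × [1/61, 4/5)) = [-1/9, 7/24) × {-1, 0}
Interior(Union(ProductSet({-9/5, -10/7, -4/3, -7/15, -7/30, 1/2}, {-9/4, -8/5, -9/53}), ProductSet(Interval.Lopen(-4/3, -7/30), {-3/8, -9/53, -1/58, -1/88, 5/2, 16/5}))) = EmptySet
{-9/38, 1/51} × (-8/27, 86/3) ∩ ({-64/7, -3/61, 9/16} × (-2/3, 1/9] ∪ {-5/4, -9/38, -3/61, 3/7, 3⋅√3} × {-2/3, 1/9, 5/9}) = {-9/38} × {1/9, 5/9}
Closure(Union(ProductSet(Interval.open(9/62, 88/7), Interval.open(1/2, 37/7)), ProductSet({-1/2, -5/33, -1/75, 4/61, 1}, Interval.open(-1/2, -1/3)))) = Union(ProductSet({9/62, 88/7}, Interval(1/2, 37/7)), ProductSet({-1/2, -5/33, -1/75, 4/61, 1}, Interval(-1/2, -1/3)), ProductSet(Interval(9/62, 88/7), {1/2, 37/7}), ProductSet(Interval.open(9/62, 88/7), Interval.open(1/2, 37/7)))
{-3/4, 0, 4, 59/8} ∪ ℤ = ℤ ∪ {-3/4, 59/8}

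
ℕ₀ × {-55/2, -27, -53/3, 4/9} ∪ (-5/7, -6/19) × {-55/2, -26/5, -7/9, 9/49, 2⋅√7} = (ℕ₀ × {-55/2, -27, -53/3, 4/9}) ∪ ((-5/7, -6/19) × {-55/2, -26/5, -7/9, 9/49, 2⋅√7})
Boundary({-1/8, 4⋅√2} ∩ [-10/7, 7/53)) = {-1/8}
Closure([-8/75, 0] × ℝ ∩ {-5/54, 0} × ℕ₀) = {-5/54, 0} × ℕ₀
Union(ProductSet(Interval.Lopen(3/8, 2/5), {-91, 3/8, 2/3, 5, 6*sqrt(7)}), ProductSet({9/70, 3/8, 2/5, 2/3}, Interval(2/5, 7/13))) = Union(ProductSet({9/70, 3/8, 2/5, 2/3}, Interval(2/5, 7/13)), ProductSet(Interval.Lopen(3/8, 2/5), {-91, 3/8, 2/3, 5, 6*sqrt(7)}))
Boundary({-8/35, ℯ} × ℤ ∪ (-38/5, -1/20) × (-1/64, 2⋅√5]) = ({ℯ} × ℤ) ∪ ({-38/5, -1/20} × [-1/64, 2⋅√5]) ∪ ([-38/5, -1/20] × {-1/64, 2⋅√5}) ∪ ({-8/35, ℯ} × ℤ \ (-1/64, 2⋅√5))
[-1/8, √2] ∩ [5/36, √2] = [5/36, √2]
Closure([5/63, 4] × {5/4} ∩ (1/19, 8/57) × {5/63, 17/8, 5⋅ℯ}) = ∅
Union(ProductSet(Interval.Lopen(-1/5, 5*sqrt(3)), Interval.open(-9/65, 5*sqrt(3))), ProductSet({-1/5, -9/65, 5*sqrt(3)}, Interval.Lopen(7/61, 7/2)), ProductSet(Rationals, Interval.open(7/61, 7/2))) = Union(ProductSet({-1/5, -9/65, 5*sqrt(3)}, Interval.Lopen(7/61, 7/2)), ProductSet(Interval.Lopen(-1/5, 5*sqrt(3)), Interval.open(-9/65, 5*sqrt(3))), ProductSet(Rationals, Interval.open(7/61, 7/2)))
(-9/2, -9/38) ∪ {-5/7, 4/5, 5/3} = (-9/2, -9/38) ∪ {4/5, 5/3}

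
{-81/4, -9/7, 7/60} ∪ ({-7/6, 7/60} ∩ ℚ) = {-81/4, -9/7, -7/6, 7/60}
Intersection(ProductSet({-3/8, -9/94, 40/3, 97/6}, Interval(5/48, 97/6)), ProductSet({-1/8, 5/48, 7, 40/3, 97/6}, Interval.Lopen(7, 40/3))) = ProductSet({40/3, 97/6}, Interval.Lopen(7, 40/3))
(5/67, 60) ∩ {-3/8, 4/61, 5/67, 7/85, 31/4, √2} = {7/85, 31/4, √2}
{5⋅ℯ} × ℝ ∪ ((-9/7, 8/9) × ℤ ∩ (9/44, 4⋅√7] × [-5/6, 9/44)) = ({5⋅ℯ} × ℝ) ∪ ((9/44, 8/9) × {0})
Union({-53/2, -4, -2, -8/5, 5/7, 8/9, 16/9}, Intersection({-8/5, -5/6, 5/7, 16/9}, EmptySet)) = {-53/2, -4, -2, -8/5, 5/7, 8/9, 16/9}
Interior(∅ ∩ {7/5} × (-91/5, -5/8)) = ∅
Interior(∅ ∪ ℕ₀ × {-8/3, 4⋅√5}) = ∅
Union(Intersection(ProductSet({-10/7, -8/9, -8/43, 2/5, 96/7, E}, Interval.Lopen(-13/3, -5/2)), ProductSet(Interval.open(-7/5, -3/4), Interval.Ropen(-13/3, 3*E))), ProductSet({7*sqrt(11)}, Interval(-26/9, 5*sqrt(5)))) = Union(ProductSet({-8/9}, Interval.Lopen(-13/3, -5/2)), ProductSet({7*sqrt(11)}, Interval(-26/9, 5*sqrt(5))))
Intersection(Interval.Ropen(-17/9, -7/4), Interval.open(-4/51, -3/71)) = EmptySet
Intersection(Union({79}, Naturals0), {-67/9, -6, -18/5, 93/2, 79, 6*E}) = {79}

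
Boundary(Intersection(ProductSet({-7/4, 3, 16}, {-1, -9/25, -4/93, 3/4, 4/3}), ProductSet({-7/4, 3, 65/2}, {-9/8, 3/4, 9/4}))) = ProductSet({-7/4, 3}, {3/4})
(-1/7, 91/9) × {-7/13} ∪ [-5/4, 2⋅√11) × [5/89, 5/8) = ((-1/7, 91/9) × {-7/13}) ∪ ([-5/4, 2⋅√11) × [5/89, 5/8))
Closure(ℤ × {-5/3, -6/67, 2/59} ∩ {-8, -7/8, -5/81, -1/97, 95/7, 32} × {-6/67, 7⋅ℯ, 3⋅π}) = {-8, 32} × {-6/67}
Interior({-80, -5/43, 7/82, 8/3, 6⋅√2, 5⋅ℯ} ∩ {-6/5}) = ∅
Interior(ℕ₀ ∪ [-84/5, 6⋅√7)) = ({0, 1, …, 15} \ ℕ₀ \ (-84/5, 6⋅√7)) ∪ ((-84/5, 6⋅√7) \ ℕ₀ \ (-84/5, 6⋅√7)) ∪ (ℕ₀ \ ({-84/5, 6⋅√7} ∪ (ℕ₀ \ (-84/5, 6⋅√7)))) ∪ ({0, 1, …, 15} \ ({-84/5, 6⋅√7} ∪ (ℕ₀ \ (-84/5, 6⋅√7))))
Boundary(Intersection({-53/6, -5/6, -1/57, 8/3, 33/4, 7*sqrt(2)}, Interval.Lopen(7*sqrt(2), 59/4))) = EmptySet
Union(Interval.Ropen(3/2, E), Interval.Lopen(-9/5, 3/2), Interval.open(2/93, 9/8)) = Interval.open(-9/5, E)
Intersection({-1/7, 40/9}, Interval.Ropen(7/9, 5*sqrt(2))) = {40/9}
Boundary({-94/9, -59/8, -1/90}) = {-94/9, -59/8, -1/90}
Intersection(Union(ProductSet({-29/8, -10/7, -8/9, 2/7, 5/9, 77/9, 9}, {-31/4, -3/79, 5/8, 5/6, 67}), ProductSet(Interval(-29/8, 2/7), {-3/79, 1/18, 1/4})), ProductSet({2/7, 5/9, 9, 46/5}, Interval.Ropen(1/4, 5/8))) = ProductSet({2/7}, {1/4})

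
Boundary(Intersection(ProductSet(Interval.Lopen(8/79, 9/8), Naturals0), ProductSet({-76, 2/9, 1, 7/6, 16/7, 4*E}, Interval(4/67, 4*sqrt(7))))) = ProductSet({2/9, 1}, Range(1, 11, 1))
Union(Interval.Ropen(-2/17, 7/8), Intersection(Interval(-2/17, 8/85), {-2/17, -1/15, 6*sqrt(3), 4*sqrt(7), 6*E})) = Interval.Ropen(-2/17, 7/8)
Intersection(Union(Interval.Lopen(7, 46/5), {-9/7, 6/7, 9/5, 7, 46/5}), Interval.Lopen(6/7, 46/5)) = Union({9/5}, Interval(7, 46/5))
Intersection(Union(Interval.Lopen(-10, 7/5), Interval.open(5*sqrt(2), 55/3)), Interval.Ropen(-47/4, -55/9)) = Interval.open(-10, -55/9)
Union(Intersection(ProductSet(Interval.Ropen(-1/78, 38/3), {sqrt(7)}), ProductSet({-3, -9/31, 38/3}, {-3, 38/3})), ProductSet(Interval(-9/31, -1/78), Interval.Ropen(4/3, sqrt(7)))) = ProductSet(Interval(-9/31, -1/78), Interval.Ropen(4/3, sqrt(7)))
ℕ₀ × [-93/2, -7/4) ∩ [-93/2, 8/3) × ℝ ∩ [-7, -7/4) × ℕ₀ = ∅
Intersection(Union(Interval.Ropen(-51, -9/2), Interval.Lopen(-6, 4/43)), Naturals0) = Range(0, 1, 1)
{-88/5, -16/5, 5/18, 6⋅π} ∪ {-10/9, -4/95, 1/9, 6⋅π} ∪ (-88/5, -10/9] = [-88/5, -10/9] ∪ {-4/95, 1/9, 5/18, 6⋅π}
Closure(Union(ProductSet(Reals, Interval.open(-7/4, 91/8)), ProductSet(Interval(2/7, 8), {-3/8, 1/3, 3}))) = ProductSet(Reals, Interval(-7/4, 91/8))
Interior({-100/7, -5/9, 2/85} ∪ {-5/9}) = ∅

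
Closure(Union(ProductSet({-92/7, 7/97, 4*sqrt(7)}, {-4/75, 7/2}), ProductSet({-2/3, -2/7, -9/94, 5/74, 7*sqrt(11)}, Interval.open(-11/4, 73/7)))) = Union(ProductSet({-92/7, 7/97, 4*sqrt(7)}, {-4/75, 7/2}), ProductSet({-2/3, -2/7, -9/94, 5/74, 7*sqrt(11)}, Interval(-11/4, 73/7)))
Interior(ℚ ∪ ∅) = ∅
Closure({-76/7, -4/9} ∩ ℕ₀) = ∅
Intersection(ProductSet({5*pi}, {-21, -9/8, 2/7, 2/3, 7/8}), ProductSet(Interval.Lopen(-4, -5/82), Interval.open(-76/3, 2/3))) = EmptySet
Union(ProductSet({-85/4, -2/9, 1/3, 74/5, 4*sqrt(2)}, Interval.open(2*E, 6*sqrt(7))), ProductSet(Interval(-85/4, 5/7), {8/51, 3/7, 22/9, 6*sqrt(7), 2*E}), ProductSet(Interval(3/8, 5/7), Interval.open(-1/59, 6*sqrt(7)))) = Union(ProductSet({-85/4, -2/9, 1/3, 74/5, 4*sqrt(2)}, Interval.open(2*E, 6*sqrt(7))), ProductSet(Interval(-85/4, 5/7), {8/51, 3/7, 22/9, 6*sqrt(7), 2*E}), ProductSet(Interval(3/8, 5/7), Interval.open(-1/59, 6*sqrt(7))))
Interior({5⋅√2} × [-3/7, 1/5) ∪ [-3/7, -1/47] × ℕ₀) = ∅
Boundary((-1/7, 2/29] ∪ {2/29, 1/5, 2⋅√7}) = {-1/7, 2/29, 1/5, 2⋅√7}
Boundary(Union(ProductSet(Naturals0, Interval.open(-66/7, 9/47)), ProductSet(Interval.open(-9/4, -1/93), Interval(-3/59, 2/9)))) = Union(ProductSet(Complement(Naturals0, Interval.open(-9/4, -1/93)), Interval(-66/7, 9/47)), ProductSet({-9/4, -1/93}, Interval(-3/59, 2/9)), ProductSet(Interval(-9/4, -1/93), {-3/59, 2/9}), ProductSet(Naturals0, Interval(-66/7, -3/59)))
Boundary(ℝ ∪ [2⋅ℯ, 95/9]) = ∅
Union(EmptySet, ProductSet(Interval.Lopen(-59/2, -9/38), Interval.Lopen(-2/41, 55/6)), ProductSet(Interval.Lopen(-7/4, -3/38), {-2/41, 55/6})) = Union(ProductSet(Interval.Lopen(-59/2, -9/38), Interval.Lopen(-2/41, 55/6)), ProductSet(Interval.Lopen(-7/4, -3/38), {-2/41, 55/6}))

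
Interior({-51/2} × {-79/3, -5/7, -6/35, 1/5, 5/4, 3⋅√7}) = ∅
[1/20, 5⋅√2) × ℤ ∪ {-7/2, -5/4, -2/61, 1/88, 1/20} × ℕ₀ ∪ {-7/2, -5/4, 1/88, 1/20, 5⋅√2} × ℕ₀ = ([1/20, 5⋅√2) × ℤ) ∪ ({-7/2, -5/4, -2/61, 1/88, 1/20, 5⋅√2} × ℕ₀)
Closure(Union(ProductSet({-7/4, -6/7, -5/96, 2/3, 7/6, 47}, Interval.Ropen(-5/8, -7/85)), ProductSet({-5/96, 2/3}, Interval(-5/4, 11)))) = Union(ProductSet({-5/96, 2/3}, Interval(-5/4, 11)), ProductSet({-7/4, -6/7, -5/96, 2/3, 7/6, 47}, Interval(-5/8, -7/85)))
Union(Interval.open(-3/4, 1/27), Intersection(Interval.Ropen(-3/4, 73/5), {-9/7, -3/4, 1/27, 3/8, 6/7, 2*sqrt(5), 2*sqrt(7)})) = Union({3/8, 6/7, 2*sqrt(5), 2*sqrt(7)}, Interval(-3/4, 1/27))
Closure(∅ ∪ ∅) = ∅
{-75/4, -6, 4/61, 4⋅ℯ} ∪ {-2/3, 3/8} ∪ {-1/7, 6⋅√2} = {-75/4, -6, -2/3, -1/7, 4/61, 3/8, 6⋅√2, 4⋅ℯ}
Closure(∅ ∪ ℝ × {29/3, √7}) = ℝ × {29/3, √7}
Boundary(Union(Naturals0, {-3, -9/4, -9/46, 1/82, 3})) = Union({-3, -9/4, -9/46, 1/82}, Naturals0)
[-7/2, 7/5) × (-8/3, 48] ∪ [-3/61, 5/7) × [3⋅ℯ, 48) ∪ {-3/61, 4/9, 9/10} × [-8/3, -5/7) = ({-3/61, 4/9, 9/10} × [-8/3, -5/7)) ∪ ([-7/2, 7/5) × (-8/3, 48])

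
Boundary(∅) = ∅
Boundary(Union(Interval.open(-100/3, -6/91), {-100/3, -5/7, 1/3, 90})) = {-100/3, -6/91, 1/3, 90}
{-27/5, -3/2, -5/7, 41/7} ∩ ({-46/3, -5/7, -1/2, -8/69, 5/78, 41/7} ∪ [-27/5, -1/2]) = {-27/5, -3/2, -5/7, 41/7}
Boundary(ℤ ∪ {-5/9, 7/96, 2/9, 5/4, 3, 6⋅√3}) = ℤ ∪ {-5/9, 7/96, 2/9, 5/4, 6⋅√3}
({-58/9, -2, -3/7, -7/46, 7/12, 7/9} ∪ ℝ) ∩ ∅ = ∅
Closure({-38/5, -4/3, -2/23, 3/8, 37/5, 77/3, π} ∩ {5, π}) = {π}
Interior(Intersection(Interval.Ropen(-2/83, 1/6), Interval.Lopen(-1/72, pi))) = Interval.open(-1/72, 1/6)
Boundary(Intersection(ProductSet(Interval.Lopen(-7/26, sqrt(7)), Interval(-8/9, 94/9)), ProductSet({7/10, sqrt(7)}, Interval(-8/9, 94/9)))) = ProductSet({7/10, sqrt(7)}, Interval(-8/9, 94/9))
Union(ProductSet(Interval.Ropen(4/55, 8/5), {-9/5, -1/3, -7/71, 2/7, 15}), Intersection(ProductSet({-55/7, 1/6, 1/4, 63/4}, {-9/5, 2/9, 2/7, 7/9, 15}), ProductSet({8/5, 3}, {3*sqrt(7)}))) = ProductSet(Interval.Ropen(4/55, 8/5), {-9/5, -1/3, -7/71, 2/7, 15})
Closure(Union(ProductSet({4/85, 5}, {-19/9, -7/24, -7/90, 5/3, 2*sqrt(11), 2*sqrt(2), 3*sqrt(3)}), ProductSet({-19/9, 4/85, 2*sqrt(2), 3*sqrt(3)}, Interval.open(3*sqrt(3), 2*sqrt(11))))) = Union(ProductSet({4/85, 5}, {-19/9, -7/24, -7/90, 5/3, 2*sqrt(11), 2*sqrt(2), 3*sqrt(3)}), ProductSet({-19/9, 4/85, 2*sqrt(2), 3*sqrt(3)}, Interval(3*sqrt(3), 2*sqrt(11))))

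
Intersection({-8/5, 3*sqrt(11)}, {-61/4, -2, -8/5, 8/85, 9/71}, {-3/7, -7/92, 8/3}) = EmptySet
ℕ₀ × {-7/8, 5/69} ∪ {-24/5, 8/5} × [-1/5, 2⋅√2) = (ℕ₀ × {-7/8, 5/69}) ∪ ({-24/5, 8/5} × [-1/5, 2⋅√2))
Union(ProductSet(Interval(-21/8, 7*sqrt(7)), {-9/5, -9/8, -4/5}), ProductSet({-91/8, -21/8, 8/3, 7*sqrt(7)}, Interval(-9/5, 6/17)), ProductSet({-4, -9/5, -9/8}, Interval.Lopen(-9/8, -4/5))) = Union(ProductSet({-4, -9/5, -9/8}, Interval.Lopen(-9/8, -4/5)), ProductSet({-91/8, -21/8, 8/3, 7*sqrt(7)}, Interval(-9/5, 6/17)), ProductSet(Interval(-21/8, 7*sqrt(7)), {-9/5, -9/8, -4/5}))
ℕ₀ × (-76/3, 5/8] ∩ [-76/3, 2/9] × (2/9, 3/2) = {0} × (2/9, 5/8]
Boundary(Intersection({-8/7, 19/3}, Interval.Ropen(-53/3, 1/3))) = {-8/7}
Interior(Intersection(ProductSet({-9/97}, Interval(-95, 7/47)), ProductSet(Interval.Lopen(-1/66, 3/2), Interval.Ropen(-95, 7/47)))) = EmptySet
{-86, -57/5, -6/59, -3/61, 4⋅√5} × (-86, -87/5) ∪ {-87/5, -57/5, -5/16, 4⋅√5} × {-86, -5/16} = ({-87/5, -57/5, -5/16, 4⋅√5} × {-86, -5/16}) ∪ ({-86, -57/5, -6/59, -3/61, 4⋅√5} × (-86, -87/5))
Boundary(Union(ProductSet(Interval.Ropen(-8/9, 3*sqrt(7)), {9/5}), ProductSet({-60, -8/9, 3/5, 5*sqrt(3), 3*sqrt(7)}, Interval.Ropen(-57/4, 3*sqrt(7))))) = Union(ProductSet({-60, -8/9, 3/5, 5*sqrt(3), 3*sqrt(7)}, Interval(-57/4, 3*sqrt(7))), ProductSet(Interval(-8/9, 3*sqrt(7)), {9/5}))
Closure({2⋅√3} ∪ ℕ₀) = ℕ₀ ∪ {2⋅√3}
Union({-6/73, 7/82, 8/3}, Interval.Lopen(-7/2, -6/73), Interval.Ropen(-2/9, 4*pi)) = Interval.open(-7/2, 4*pi)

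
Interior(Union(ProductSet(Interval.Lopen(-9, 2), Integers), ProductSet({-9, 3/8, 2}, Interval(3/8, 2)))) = EmptySet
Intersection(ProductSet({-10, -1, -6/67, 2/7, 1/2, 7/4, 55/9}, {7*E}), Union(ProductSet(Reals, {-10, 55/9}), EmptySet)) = EmptySet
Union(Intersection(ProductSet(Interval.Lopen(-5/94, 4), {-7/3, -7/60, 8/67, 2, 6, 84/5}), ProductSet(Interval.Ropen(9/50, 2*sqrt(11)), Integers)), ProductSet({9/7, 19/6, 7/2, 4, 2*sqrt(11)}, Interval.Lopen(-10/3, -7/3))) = Union(ProductSet({9/7, 19/6, 7/2, 4, 2*sqrt(11)}, Interval.Lopen(-10/3, -7/3)), ProductSet(Interval(9/50, 4), {2, 6}))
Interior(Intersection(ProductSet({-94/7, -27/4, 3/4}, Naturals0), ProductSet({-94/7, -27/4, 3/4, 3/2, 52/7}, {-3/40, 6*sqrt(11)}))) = EmptySet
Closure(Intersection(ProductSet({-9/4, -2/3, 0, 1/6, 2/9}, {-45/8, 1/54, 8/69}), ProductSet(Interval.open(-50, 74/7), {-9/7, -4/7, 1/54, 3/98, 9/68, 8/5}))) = ProductSet({-9/4, -2/3, 0, 1/6, 2/9}, {1/54})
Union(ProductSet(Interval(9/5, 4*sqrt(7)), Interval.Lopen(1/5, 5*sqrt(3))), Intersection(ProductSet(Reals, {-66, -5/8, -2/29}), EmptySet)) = ProductSet(Interval(9/5, 4*sqrt(7)), Interval.Lopen(1/5, 5*sqrt(3)))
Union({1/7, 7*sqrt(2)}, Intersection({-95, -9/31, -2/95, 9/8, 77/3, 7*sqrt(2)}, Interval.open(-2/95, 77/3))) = {1/7, 9/8, 7*sqrt(2)}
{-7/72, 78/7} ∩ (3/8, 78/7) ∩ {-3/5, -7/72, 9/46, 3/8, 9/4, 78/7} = ∅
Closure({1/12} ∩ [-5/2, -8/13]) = ∅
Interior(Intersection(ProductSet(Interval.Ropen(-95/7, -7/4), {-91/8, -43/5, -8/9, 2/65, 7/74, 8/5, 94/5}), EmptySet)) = EmptySet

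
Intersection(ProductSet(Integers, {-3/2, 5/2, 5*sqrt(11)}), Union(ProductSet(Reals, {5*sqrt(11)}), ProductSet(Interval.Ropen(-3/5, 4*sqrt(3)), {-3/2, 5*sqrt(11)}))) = Union(ProductSet(Integers, {5*sqrt(11)}), ProductSet(Range(0, 7, 1), {-3/2, 5*sqrt(11)}))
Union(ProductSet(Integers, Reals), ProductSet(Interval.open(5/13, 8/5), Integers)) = Union(ProductSet(Integers, Reals), ProductSet(Interval.open(5/13, 8/5), Integers))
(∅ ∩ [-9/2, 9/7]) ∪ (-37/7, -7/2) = (-37/7, -7/2)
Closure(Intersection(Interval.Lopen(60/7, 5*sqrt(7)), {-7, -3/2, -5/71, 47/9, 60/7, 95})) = EmptySet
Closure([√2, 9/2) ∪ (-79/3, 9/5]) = [-79/3, 9/2]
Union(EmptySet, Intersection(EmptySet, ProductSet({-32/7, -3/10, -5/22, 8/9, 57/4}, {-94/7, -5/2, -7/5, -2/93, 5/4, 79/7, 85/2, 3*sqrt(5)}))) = EmptySet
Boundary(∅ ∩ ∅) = ∅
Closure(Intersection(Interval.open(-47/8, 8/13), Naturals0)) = Range(0, 1, 1)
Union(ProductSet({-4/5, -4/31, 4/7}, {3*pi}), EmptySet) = ProductSet({-4/5, -4/31, 4/7}, {3*pi})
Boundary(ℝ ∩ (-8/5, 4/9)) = {-8/5, 4/9}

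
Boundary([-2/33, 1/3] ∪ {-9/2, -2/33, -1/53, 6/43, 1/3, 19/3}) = {-9/2, -2/33, 1/3, 19/3}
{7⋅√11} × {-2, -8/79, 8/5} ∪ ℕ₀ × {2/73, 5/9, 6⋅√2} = (ℕ₀ × {2/73, 5/9, 6⋅√2}) ∪ ({7⋅√11} × {-2, -8/79, 8/5})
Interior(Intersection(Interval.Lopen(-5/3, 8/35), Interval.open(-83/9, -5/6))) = Interval.open(-5/3, -5/6)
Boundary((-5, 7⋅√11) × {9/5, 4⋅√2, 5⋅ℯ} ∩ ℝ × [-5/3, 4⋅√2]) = [-5, 7⋅√11] × {9/5, 4⋅√2}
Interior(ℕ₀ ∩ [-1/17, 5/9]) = ∅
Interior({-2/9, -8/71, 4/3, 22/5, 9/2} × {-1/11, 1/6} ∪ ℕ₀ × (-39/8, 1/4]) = ∅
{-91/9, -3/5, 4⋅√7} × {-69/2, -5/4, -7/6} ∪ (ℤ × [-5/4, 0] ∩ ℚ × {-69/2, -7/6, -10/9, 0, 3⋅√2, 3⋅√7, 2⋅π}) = (ℤ × {-7/6, -10/9, 0}) ∪ ({-91/9, -3/5, 4⋅√7} × {-69/2, -5/4, -7/6})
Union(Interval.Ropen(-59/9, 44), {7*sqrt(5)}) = Interval.Ropen(-59/9, 44)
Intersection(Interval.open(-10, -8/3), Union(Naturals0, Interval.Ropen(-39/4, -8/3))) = Interval.Ropen(-39/4, -8/3)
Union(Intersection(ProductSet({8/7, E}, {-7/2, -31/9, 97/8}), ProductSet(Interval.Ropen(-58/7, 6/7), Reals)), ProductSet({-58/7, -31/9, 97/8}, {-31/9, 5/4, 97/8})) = ProductSet({-58/7, -31/9, 97/8}, {-31/9, 5/4, 97/8})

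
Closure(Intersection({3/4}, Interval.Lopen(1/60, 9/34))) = EmptySet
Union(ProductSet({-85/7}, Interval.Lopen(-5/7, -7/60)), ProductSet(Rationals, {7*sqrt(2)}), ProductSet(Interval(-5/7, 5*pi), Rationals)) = Union(ProductSet({-85/7}, Interval.Lopen(-5/7, -7/60)), ProductSet(Interval(-5/7, 5*pi), Rationals), ProductSet(Rationals, {7*sqrt(2)}))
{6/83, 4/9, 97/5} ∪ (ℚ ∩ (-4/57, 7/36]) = {4/9, 97/5} ∪ (ℚ ∩ (-4/57, 7/36])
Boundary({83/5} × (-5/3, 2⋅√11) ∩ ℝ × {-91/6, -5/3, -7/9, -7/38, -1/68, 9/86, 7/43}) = {83/5} × {-7/9, -7/38, -1/68, 9/86, 7/43}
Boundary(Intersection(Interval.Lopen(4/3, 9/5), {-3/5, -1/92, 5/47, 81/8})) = EmptySet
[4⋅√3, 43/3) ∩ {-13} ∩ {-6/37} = ∅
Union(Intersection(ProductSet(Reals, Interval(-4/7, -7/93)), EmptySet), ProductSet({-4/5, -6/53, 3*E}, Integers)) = ProductSet({-4/5, -6/53, 3*E}, Integers)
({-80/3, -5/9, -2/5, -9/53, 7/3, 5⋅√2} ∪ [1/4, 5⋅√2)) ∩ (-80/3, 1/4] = {-5/9, -2/5, -9/53, 1/4}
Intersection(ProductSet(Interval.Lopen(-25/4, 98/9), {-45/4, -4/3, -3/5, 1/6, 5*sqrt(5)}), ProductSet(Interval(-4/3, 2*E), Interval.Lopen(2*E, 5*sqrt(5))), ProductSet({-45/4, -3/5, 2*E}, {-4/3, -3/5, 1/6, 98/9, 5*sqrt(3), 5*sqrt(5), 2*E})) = ProductSet({-3/5, 2*E}, {5*sqrt(5)})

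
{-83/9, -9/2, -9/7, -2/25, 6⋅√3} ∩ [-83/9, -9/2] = {-83/9, -9/2}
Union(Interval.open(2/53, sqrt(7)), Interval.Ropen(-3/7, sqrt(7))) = Interval.Ropen(-3/7, sqrt(7))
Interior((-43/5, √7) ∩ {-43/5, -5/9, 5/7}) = ∅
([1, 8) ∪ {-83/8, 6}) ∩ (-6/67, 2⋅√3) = [1, 2⋅√3)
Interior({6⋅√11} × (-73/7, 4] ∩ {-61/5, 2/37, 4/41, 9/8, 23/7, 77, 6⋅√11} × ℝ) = ∅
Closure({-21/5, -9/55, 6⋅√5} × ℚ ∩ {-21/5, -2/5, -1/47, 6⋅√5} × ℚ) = {-21/5, 6⋅√5} × ℝ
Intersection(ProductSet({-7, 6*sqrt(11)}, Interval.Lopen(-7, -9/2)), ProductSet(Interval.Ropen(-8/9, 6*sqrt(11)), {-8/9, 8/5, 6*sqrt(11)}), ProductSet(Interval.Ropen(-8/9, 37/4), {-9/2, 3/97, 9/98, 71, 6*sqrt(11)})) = EmptySet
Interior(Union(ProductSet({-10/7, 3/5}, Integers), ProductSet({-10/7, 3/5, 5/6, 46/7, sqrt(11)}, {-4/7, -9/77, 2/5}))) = EmptySet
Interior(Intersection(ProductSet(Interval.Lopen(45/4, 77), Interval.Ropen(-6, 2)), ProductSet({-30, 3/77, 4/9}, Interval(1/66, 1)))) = EmptySet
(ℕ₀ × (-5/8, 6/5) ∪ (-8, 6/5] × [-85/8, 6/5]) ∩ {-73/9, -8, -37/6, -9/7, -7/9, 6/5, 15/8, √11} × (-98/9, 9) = {-37/6, -9/7, -7/9, 6/5} × [-85/8, 6/5]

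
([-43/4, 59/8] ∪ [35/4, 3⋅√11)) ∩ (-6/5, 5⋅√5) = (-6/5, 59/8] ∪ [35/4, 3⋅√11)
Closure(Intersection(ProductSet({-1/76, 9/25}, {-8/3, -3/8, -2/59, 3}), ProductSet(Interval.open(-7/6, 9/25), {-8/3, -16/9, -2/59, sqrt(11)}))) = ProductSet({-1/76}, {-8/3, -2/59})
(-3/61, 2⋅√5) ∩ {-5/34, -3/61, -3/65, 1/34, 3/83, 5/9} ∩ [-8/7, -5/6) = ∅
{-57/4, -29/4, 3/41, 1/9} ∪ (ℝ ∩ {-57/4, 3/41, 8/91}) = {-57/4, -29/4, 3/41, 8/91, 1/9}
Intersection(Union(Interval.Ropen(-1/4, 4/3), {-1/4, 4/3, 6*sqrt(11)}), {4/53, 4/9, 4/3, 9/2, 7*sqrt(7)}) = {4/53, 4/9, 4/3}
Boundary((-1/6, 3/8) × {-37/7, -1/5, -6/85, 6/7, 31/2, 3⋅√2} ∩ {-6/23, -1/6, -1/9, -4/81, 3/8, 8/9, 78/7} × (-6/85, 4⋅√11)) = {-1/9, -4/81} × {6/7, 3⋅√2}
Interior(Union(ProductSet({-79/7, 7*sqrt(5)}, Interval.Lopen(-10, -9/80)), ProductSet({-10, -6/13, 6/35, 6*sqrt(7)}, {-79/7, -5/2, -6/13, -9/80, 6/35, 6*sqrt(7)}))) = EmptySet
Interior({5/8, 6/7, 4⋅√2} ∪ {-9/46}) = ∅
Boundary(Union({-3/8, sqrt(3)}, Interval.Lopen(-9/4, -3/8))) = {-9/4, -3/8, sqrt(3)}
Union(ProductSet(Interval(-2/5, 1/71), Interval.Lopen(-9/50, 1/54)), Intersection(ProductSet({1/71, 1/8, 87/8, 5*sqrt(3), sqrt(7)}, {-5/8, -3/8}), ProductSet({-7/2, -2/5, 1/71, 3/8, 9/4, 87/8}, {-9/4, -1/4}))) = ProductSet(Interval(-2/5, 1/71), Interval.Lopen(-9/50, 1/54))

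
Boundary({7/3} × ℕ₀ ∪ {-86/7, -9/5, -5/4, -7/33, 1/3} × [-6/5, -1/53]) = ({7/3} × ℕ₀) ∪ ({-86/7, -9/5, -5/4, -7/33, 1/3} × [-6/5, -1/53])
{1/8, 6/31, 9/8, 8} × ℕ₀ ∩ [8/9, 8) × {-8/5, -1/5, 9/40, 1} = {9/8} × {1}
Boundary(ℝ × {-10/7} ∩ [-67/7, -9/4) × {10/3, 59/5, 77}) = ∅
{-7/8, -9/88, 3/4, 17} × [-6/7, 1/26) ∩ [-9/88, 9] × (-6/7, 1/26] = {-9/88, 3/4} × (-6/7, 1/26)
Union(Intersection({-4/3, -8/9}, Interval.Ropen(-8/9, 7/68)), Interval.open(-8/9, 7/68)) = Interval.Ropen(-8/9, 7/68)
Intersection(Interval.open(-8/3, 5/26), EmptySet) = EmptySet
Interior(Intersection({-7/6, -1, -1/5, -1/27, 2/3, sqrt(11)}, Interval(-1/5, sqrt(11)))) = EmptySet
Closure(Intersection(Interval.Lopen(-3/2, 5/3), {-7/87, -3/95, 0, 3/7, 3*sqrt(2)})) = {-7/87, -3/95, 0, 3/7}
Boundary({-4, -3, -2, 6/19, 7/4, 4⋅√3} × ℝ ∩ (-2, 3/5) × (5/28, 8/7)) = {6/19} × [5/28, 8/7]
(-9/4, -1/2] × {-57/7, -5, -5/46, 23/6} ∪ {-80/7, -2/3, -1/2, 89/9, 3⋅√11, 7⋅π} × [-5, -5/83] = ((-9/4, -1/2] × {-57/7, -5, -5/46, 23/6}) ∪ ({-80/7, -2/3, -1/2, 89/9, 3⋅√11, 7⋅π} × [-5, -5/83])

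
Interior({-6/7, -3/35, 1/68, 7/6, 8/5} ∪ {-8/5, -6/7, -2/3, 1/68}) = ∅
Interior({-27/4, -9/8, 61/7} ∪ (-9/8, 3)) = (-9/8, 3)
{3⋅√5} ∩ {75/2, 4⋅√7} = ∅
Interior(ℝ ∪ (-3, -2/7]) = (-∞, ∞)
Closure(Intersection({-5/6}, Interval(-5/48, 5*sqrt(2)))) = EmptySet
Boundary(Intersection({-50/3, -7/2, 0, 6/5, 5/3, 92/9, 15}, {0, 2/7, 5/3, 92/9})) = {0, 5/3, 92/9}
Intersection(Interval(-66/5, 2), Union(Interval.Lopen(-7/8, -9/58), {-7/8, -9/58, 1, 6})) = Union({1}, Interval(-7/8, -9/58))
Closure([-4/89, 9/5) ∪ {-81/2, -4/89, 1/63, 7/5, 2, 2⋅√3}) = {-81/2, 2, 2⋅√3} ∪ [-4/89, 9/5]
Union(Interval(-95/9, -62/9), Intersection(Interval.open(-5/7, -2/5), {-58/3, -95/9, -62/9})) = Interval(-95/9, -62/9)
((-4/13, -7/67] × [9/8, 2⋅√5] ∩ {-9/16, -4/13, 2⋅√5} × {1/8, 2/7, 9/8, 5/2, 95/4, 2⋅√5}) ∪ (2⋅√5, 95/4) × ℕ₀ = (2⋅√5, 95/4) × ℕ₀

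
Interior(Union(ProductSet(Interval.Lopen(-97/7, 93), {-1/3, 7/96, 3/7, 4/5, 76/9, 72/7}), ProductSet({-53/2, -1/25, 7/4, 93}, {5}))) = EmptySet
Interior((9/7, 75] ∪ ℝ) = (-∞, ∞)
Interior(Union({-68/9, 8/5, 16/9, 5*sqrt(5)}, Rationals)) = EmptySet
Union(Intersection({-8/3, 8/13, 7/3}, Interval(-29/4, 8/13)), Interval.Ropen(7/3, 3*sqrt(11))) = Union({-8/3, 8/13}, Interval.Ropen(7/3, 3*sqrt(11)))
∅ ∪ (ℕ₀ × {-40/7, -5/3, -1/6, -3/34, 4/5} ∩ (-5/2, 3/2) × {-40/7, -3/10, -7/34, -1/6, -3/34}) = {0, 1} × {-40/7, -1/6, -3/34}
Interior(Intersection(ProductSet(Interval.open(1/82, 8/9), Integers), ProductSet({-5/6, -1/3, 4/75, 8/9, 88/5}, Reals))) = EmptySet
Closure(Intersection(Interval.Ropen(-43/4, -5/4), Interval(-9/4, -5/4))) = Interval(-9/4, -5/4)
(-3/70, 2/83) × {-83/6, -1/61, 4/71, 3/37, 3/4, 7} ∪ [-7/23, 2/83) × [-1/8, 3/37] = ([-7/23, 2/83) × [-1/8, 3/37]) ∪ ((-3/70, 2/83) × {-83/6, -1/61, 4/71, 3/37, 3/4, 7})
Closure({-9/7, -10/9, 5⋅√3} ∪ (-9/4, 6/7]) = [-9/4, 6/7] ∪ {5⋅√3}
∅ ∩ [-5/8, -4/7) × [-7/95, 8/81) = ∅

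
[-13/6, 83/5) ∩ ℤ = {-2, -1, …, 16}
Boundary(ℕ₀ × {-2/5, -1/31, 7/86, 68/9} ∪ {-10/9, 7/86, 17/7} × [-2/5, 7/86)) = (ℕ₀ × {-2/5, -1/31, 7/86, 68/9}) ∪ ({-10/9, 7/86, 17/7} × [-2/5, 7/86])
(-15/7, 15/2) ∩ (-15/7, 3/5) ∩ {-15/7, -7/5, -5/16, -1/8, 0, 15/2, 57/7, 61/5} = {-7/5, -5/16, -1/8, 0}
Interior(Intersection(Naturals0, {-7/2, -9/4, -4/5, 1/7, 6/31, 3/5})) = EmptySet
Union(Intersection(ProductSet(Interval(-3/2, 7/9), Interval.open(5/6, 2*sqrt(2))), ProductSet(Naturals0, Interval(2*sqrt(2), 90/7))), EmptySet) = EmptySet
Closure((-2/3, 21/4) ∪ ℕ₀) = [-2/3, 21/4] ∪ ℕ₀ ∪ (ℕ₀ \ (-2/3, 21/4))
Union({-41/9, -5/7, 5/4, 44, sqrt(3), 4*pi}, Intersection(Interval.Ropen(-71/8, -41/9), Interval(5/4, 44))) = {-41/9, -5/7, 5/4, 44, sqrt(3), 4*pi}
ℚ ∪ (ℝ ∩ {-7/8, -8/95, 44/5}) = ℚ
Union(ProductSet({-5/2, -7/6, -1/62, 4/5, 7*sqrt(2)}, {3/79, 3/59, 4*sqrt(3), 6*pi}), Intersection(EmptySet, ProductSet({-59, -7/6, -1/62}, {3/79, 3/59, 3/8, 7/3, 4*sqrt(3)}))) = ProductSet({-5/2, -7/6, -1/62, 4/5, 7*sqrt(2)}, {3/79, 3/59, 4*sqrt(3), 6*pi})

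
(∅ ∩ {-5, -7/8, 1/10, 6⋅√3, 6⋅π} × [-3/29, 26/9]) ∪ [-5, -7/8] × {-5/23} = [-5, -7/8] × {-5/23}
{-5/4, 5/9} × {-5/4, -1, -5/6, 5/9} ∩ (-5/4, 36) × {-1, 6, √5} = {5/9} × {-1}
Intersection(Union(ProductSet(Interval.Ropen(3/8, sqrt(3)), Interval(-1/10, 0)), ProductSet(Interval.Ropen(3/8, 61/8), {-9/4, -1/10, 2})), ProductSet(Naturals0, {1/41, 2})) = ProductSet(Range(1, 8, 1), {2})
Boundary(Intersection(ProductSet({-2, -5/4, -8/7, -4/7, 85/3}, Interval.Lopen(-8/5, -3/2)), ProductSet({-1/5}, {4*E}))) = EmptySet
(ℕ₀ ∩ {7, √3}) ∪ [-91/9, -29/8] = [-91/9, -29/8] ∪ {7}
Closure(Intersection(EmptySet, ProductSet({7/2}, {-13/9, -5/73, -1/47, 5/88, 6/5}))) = EmptySet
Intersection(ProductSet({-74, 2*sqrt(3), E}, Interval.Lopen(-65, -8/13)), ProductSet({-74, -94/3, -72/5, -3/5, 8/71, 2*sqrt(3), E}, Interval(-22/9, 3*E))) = ProductSet({-74, 2*sqrt(3), E}, Interval(-22/9, -8/13))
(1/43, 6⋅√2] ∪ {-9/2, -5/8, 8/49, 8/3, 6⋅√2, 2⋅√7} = {-9/2, -5/8} ∪ (1/43, 6⋅√2]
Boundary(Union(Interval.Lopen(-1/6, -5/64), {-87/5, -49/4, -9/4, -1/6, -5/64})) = {-87/5, -49/4, -9/4, -1/6, -5/64}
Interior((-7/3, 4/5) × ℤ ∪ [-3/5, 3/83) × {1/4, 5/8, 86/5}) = ∅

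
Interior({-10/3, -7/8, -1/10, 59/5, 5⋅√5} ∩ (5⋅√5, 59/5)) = ∅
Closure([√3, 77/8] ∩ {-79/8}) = ∅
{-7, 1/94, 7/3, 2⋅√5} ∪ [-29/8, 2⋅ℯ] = {-7} ∪ [-29/8, 2⋅ℯ]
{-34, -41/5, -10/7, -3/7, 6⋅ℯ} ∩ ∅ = ∅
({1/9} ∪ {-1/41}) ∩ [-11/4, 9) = {-1/41, 1/9}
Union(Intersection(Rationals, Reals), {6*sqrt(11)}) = Union({6*sqrt(11)}, Rationals)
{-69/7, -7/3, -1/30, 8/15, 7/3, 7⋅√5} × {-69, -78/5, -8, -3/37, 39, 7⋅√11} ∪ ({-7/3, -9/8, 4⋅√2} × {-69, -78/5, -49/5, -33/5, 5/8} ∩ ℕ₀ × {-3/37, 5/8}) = {-69/7, -7/3, -1/30, 8/15, 7/3, 7⋅√5} × {-69, -78/5, -8, -3/37, 39, 7⋅√11}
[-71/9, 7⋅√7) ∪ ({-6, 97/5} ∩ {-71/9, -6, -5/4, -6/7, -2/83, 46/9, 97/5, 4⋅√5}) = [-71/9, 7⋅√7) ∪ {97/5}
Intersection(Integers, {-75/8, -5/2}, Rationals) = EmptySet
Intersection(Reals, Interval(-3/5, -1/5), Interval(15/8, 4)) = EmptySet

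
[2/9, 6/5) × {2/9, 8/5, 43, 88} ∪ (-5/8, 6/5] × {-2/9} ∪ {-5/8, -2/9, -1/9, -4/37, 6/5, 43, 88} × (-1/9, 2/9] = ((-5/8, 6/5] × {-2/9}) ∪ ([2/9, 6/5) × {2/9, 8/5, 43, 88}) ∪ ({-5/8, -2/9, -1/9, -4/37, 6/5, 43, 88} × (-1/9, 2/9])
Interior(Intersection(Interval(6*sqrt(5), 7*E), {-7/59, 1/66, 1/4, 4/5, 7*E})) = EmptySet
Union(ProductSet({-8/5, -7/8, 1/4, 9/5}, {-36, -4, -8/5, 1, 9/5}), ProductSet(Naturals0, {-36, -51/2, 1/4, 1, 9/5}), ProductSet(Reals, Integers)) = Union(ProductSet({-8/5, -7/8, 1/4, 9/5}, {-36, -4, -8/5, 1, 9/5}), ProductSet(Naturals0, {-36, -51/2, 1/4, 1, 9/5}), ProductSet(Reals, Integers))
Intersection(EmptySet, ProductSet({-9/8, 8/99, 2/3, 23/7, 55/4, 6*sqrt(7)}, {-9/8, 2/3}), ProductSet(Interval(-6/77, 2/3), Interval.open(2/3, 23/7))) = EmptySet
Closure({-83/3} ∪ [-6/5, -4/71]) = {-83/3} ∪ [-6/5, -4/71]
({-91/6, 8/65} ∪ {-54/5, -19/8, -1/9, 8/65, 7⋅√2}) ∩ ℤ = ∅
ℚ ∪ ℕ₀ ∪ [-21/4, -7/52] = ℚ ∪ [-21/4, -7/52]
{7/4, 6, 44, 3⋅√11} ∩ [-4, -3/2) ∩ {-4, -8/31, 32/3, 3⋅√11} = ∅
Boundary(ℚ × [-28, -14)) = ℝ × [-28, -14]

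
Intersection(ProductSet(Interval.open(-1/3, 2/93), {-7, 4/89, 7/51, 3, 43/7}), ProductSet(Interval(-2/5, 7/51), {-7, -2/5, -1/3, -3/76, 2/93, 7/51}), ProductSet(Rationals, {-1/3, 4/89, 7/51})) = ProductSet(Intersection(Interval.open(-1/3, 2/93), Rationals), {7/51})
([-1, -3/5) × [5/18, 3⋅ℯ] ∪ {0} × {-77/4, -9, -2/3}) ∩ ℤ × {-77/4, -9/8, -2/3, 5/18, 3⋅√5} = ({0} × {-77/4, -2/3}) ∪ ({-1} × {5/18, 3⋅√5})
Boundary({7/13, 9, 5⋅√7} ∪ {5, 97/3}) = {7/13, 5, 9, 97/3, 5⋅√7}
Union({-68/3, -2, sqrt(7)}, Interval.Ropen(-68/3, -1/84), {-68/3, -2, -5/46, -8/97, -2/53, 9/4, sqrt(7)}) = Union({9/4, sqrt(7)}, Interval.Ropen(-68/3, -1/84))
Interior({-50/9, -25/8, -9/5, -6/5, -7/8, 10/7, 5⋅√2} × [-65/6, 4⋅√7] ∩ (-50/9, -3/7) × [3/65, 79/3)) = ∅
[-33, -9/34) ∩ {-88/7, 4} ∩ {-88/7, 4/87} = {-88/7}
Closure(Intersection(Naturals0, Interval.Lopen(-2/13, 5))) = Range(0, 6, 1)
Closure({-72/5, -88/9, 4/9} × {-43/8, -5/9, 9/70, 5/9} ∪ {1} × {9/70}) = ({1} × {9/70}) ∪ ({-72/5, -88/9, 4/9} × {-43/8, -5/9, 9/70, 5/9})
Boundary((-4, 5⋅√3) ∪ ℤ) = {5⋅√3} ∪ (ℤ \ (-4, 5⋅√3))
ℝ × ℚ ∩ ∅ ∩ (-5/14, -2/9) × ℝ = ∅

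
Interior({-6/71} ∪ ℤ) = ∅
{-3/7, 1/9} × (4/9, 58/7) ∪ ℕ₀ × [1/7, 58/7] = (ℕ₀ × [1/7, 58/7]) ∪ ({-3/7, 1/9} × (4/9, 58/7))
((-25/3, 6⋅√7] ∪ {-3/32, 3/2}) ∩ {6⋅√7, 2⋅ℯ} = {6⋅√7, 2⋅ℯ}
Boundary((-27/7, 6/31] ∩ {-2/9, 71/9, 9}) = {-2/9}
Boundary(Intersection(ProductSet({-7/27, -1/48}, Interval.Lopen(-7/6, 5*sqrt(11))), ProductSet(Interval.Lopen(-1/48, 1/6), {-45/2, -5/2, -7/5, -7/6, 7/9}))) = EmptySet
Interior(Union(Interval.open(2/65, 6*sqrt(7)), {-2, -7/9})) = Interval.open(2/65, 6*sqrt(7))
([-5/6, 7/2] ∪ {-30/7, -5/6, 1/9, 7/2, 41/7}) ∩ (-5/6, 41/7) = (-5/6, 7/2]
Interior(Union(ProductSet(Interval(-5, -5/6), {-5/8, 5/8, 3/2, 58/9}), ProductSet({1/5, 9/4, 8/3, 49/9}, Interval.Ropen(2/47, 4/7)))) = EmptySet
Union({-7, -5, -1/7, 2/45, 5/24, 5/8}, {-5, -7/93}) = {-7, -5, -1/7, -7/93, 2/45, 5/24, 5/8}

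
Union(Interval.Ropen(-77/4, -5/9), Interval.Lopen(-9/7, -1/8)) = Interval(-77/4, -1/8)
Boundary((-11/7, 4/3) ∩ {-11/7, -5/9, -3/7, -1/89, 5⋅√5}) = {-5/9, -3/7, -1/89}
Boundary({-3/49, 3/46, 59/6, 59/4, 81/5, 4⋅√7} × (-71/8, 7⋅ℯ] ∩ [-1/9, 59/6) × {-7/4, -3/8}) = {-3/49, 3/46} × {-7/4, -3/8}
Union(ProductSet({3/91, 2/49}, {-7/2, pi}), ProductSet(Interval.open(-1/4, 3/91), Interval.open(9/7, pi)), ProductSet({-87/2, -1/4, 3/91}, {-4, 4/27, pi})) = Union(ProductSet({3/91, 2/49}, {-7/2, pi}), ProductSet({-87/2, -1/4, 3/91}, {-4, 4/27, pi}), ProductSet(Interval.open(-1/4, 3/91), Interval.open(9/7, pi)))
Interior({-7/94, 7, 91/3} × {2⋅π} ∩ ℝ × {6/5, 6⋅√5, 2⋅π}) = ∅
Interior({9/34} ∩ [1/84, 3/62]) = ∅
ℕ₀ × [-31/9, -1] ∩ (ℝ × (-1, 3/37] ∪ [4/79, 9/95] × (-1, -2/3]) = ∅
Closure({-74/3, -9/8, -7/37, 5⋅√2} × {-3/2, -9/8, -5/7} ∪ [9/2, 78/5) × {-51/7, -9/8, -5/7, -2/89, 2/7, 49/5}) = ([9/2, 78/5] × {-51/7, -9/8, -5/7, -2/89, 2/7, 49/5}) ∪ ({-74/3, -9/8, -7/37, 5⋅√2} × {-3/2, -9/8, -5/7})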